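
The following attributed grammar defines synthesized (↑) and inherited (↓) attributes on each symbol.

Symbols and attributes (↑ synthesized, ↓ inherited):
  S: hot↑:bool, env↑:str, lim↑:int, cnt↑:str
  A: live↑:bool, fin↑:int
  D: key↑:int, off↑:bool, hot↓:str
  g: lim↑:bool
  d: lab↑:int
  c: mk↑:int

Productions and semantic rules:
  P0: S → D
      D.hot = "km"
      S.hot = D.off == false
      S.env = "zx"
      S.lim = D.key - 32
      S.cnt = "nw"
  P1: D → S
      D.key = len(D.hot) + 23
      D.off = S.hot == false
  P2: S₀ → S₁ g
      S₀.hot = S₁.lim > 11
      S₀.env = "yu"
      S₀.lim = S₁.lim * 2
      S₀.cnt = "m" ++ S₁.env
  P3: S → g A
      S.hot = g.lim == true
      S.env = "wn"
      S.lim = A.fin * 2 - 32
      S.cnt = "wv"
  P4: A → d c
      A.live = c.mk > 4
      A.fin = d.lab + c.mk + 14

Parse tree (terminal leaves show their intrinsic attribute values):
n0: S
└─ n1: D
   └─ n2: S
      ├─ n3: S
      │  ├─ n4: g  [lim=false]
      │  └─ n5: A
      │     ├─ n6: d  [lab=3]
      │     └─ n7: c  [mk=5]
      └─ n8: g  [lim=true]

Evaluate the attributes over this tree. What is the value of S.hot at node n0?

true

1. n1.hot = "km"  ["km"]
2. n4.lim = false  [terminal]
3. n6.lab = 3  [terminal]
4. n7.mk = 5  [terminal]
5. n5.live = true  [c.mk > 4]
6. n5.fin = 22  [d.lab + c.mk + 14]
7. n3.hot = false  [g.lim == true]
8. n3.env = "wn"  ["wn"]
9. n3.lim = 12  [A.fin * 2 - 32]
10. n3.cnt = "wv"  ["wv"]
11. n8.lim = true  [terminal]
12. n2.hot = true  [S₁.lim > 11]
13. n2.env = "yu"  ["yu"]
14. n2.lim = 24  [S₁.lim * 2]
15. n2.cnt = "mwn"  ["m" ++ S₁.env]
16. n1.key = 25  [len(D.hot) + 23]
17. n1.off = false  [S.hot == false]
18. n0.hot = true  [D.off == false]
19. n0.env = "zx"  ["zx"]
20. n0.lim = -7  [D.key - 32]
21. n0.cnt = "nw"  ["nw"]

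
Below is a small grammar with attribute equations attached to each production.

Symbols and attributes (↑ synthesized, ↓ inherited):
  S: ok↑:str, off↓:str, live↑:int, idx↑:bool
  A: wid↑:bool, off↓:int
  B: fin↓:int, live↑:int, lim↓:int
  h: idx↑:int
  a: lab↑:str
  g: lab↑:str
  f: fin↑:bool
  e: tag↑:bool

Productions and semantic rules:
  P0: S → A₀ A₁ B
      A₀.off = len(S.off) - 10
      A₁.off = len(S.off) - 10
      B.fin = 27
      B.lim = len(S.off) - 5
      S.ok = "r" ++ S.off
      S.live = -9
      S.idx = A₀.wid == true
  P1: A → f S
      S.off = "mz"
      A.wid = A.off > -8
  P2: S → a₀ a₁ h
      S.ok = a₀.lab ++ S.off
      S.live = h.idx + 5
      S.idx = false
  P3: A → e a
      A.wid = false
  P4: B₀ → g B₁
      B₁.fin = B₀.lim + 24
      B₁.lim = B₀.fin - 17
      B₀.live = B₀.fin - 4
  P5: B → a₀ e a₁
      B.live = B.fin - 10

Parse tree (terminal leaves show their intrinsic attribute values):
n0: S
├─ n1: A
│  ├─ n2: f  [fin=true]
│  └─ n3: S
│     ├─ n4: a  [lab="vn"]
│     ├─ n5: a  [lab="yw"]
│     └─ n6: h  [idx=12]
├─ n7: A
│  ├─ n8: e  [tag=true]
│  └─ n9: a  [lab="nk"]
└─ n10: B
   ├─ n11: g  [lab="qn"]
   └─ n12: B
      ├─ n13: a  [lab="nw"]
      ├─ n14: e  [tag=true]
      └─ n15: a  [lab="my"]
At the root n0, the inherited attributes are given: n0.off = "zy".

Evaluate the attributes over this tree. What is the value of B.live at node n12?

11

1. n0.off = "zy"  [given at root]
2. n1.off = -8  [len(S.off) - 10]
3. n2.fin = true  [terminal]
4. n3.off = "mz"  ["mz"]
5. n4.lab = "vn"  [terminal]
6. n5.lab = "yw"  [terminal]
7. n6.idx = 12  [terminal]
8. n3.ok = "vnmz"  [a₀.lab ++ S.off]
9. n3.live = 17  [h.idx + 5]
10. n3.idx = false  [false]
11. n1.wid = false  [A.off > -8]
12. n7.off = -8  [len(S.off) - 10]
13. n8.tag = true  [terminal]
14. n9.lab = "nk"  [terminal]
15. n7.wid = false  [false]
16. n10.fin = 27  [27]
17. n10.lim = -3  [len(S.off) - 5]
18. n11.lab = "qn"  [terminal]
19. n12.fin = 21  [B₀.lim + 24]
20. n12.lim = 10  [B₀.fin - 17]
21. n13.lab = "nw"  [terminal]
22. n14.tag = true  [terminal]
23. n15.lab = "my"  [terminal]
24. n12.live = 11  [B.fin - 10]
25. n10.live = 23  [B₀.fin - 4]
26. n0.ok = "rzy"  ["r" ++ S.off]
27. n0.live = -9  [-9]
28. n0.idx = false  [A₀.wid == true]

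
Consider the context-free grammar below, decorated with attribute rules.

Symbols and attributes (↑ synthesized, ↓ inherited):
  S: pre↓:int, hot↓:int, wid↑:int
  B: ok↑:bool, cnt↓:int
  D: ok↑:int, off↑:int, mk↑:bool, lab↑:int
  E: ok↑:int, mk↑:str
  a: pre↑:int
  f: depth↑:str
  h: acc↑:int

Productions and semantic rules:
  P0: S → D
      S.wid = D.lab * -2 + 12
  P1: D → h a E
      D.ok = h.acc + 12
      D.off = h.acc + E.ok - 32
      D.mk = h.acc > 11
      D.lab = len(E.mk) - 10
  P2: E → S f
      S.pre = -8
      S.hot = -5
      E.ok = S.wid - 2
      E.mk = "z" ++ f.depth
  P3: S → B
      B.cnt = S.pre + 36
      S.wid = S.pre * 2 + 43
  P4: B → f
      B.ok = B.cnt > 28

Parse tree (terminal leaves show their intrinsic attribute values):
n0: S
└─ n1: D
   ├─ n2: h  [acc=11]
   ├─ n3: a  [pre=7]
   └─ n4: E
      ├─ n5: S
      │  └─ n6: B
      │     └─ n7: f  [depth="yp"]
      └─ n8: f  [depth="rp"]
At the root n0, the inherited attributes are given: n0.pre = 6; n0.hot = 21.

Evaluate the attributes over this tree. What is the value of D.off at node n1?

1. n0.pre = 6  [given at root]
2. n0.hot = 21  [given at root]
3. n2.acc = 11  [terminal]
4. n3.pre = 7  [terminal]
5. n5.pre = -8  [-8]
6. n5.hot = -5  [-5]
7. n6.cnt = 28  [S.pre + 36]
8. n7.depth = "yp"  [terminal]
9. n6.ok = false  [B.cnt > 28]
10. n5.wid = 27  [S.pre * 2 + 43]
11. n8.depth = "rp"  [terminal]
12. n4.ok = 25  [S.wid - 2]
13. n4.mk = "zrp"  ["z" ++ f.depth]
14. n1.ok = 23  [h.acc + 12]
15. n1.off = 4  [h.acc + E.ok - 32]
16. n1.mk = false  [h.acc > 11]
17. n1.lab = -7  [len(E.mk) - 10]
18. n0.wid = 26  [D.lab * -2 + 12]

4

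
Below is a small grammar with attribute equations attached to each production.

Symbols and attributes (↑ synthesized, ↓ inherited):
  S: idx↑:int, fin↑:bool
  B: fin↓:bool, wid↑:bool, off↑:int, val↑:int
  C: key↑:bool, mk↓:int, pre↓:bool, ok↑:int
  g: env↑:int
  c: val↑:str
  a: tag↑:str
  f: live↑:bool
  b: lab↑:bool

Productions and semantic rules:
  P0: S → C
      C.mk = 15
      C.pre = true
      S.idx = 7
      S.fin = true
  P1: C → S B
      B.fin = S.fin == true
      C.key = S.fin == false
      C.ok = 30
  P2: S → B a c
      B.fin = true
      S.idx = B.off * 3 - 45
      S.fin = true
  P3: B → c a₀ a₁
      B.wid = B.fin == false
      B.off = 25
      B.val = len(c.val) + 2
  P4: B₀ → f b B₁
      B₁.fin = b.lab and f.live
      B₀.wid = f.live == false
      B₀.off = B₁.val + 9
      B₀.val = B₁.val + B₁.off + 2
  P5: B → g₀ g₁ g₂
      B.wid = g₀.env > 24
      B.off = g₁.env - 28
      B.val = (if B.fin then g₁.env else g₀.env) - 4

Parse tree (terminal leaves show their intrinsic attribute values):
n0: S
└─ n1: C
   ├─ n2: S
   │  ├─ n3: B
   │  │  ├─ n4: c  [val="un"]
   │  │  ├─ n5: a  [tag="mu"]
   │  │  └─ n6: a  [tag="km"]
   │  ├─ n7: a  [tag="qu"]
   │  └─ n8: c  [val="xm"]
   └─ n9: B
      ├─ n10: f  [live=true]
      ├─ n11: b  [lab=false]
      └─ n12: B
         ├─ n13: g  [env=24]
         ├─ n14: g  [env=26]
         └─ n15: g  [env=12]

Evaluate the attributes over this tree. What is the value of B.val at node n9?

1. n1.mk = 15  [15]
2. n1.pre = true  [true]
3. n3.fin = true  [true]
4. n4.val = "un"  [terminal]
5. n5.tag = "mu"  [terminal]
6. n6.tag = "km"  [terminal]
7. n3.wid = false  [B.fin == false]
8. n3.off = 25  [25]
9. n3.val = 4  [len(c.val) + 2]
10. n7.tag = "qu"  [terminal]
11. n8.val = "xm"  [terminal]
12. n2.idx = 30  [B.off * 3 - 45]
13. n2.fin = true  [true]
14. n9.fin = true  [S.fin == true]
15. n10.live = true  [terminal]
16. n11.lab = false  [terminal]
17. n12.fin = false  [b.lab and f.live]
18. n13.env = 24  [terminal]
19. n14.env = 26  [terminal]
20. n15.env = 12  [terminal]
21. n12.wid = false  [g₀.env > 24]
22. n12.off = -2  [g₁.env - 28]
23. n12.val = 20  [(if B.fin then g₁.env else g₀.env) - 4]
24. n9.wid = false  [f.live == false]
25. n9.off = 29  [B₁.val + 9]
26. n9.val = 20  [B₁.val + B₁.off + 2]
27. n1.key = false  [S.fin == false]
28. n1.ok = 30  [30]
29. n0.idx = 7  [7]
30. n0.fin = true  [true]

20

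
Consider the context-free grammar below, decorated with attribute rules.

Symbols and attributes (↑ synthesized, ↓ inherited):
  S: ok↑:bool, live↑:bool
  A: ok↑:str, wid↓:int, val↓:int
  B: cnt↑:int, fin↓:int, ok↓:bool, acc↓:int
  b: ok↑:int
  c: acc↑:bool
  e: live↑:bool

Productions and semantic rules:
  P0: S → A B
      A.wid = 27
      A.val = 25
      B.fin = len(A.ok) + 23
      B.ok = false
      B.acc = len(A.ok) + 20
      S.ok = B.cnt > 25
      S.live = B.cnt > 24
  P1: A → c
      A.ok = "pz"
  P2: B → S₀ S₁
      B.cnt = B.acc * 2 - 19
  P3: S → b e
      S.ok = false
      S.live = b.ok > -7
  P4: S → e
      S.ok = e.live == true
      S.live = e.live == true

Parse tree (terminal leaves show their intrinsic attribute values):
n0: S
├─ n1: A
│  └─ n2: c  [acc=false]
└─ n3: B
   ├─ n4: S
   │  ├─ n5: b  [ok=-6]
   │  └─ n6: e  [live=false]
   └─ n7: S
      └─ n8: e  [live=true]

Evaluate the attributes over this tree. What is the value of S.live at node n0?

1. n1.wid = 27  [27]
2. n1.val = 25  [25]
3. n2.acc = false  [terminal]
4. n1.ok = "pz"  ["pz"]
5. n3.fin = 25  [len(A.ok) + 23]
6. n3.ok = false  [false]
7. n3.acc = 22  [len(A.ok) + 20]
8. n5.ok = -6  [terminal]
9. n6.live = false  [terminal]
10. n4.ok = false  [false]
11. n4.live = true  [b.ok > -7]
12. n8.live = true  [terminal]
13. n7.ok = true  [e.live == true]
14. n7.live = true  [e.live == true]
15. n3.cnt = 25  [B.acc * 2 - 19]
16. n0.ok = false  [B.cnt > 25]
17. n0.live = true  [B.cnt > 24]

true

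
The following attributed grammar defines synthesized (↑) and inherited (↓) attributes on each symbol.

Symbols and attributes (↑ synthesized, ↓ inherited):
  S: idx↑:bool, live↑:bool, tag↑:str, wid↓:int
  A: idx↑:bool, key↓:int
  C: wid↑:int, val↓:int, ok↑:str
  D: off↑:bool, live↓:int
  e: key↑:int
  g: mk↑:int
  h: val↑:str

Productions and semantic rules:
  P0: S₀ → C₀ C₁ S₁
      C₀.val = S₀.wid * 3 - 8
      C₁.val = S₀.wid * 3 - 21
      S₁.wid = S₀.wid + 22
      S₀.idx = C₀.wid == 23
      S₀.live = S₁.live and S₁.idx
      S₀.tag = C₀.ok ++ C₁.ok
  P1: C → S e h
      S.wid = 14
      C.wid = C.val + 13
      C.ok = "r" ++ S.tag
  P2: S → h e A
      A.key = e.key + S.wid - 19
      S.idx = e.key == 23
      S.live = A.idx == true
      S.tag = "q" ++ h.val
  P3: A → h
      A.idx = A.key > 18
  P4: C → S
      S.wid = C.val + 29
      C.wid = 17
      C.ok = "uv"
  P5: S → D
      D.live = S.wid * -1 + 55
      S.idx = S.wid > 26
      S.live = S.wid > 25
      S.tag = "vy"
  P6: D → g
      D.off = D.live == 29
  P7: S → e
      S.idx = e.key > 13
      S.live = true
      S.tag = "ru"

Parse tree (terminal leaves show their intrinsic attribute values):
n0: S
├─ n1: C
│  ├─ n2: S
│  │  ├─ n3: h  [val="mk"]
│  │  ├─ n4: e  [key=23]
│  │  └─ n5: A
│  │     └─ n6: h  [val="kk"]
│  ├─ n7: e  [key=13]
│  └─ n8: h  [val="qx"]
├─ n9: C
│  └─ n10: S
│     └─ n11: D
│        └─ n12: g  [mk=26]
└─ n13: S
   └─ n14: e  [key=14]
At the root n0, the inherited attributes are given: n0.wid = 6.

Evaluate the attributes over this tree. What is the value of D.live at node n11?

29

1. n0.wid = 6  [given at root]
2. n1.val = 10  [S₀.wid * 3 - 8]
3. n2.wid = 14  [14]
4. n3.val = "mk"  [terminal]
5. n4.key = 23  [terminal]
6. n5.key = 18  [e.key + S.wid - 19]
7. n6.val = "kk"  [terminal]
8. n5.idx = false  [A.key > 18]
9. n2.idx = true  [e.key == 23]
10. n2.live = false  [A.idx == true]
11. n2.tag = "qmk"  ["q" ++ h.val]
12. n7.key = 13  [terminal]
13. n8.val = "qx"  [terminal]
14. n1.wid = 23  [C.val + 13]
15. n1.ok = "rqmk"  ["r" ++ S.tag]
16. n9.val = -3  [S₀.wid * 3 - 21]
17. n10.wid = 26  [C.val + 29]
18. n11.live = 29  [S.wid * -1 + 55]
19. n12.mk = 26  [terminal]
20. n11.off = true  [D.live == 29]
21. n10.idx = false  [S.wid > 26]
22. n10.live = true  [S.wid > 25]
23. n10.tag = "vy"  ["vy"]
24. n9.wid = 17  [17]
25. n9.ok = "uv"  ["uv"]
26. n13.wid = 28  [S₀.wid + 22]
27. n14.key = 14  [terminal]
28. n13.idx = true  [e.key > 13]
29. n13.live = true  [true]
30. n13.tag = "ru"  ["ru"]
31. n0.idx = true  [C₀.wid == 23]
32. n0.live = true  [S₁.live and S₁.idx]
33. n0.tag = "rqmkuv"  [C₀.ok ++ C₁.ok]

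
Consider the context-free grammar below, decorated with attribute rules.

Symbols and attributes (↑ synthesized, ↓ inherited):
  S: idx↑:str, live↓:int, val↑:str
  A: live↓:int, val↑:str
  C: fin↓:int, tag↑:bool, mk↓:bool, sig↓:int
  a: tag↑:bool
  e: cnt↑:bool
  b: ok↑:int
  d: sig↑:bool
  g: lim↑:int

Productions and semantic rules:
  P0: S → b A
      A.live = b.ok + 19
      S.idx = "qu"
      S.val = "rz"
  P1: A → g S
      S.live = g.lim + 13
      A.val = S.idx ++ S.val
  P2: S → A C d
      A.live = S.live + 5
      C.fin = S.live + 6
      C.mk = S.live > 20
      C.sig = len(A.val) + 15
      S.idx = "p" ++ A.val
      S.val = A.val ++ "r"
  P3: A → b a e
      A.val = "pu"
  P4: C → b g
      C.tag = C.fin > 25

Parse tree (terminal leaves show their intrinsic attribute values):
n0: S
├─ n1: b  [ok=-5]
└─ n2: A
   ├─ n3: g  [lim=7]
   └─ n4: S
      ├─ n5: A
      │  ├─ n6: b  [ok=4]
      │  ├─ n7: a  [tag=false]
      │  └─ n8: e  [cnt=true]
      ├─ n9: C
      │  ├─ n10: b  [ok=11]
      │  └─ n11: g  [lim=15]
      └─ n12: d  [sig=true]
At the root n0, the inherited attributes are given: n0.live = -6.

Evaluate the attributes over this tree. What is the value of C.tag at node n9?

1. n0.live = -6  [given at root]
2. n1.ok = -5  [terminal]
3. n2.live = 14  [b.ok + 19]
4. n3.lim = 7  [terminal]
5. n4.live = 20  [g.lim + 13]
6. n5.live = 25  [S.live + 5]
7. n6.ok = 4  [terminal]
8. n7.tag = false  [terminal]
9. n8.cnt = true  [terminal]
10. n5.val = "pu"  ["pu"]
11. n9.fin = 26  [S.live + 6]
12. n9.mk = false  [S.live > 20]
13. n9.sig = 17  [len(A.val) + 15]
14. n10.ok = 11  [terminal]
15. n11.lim = 15  [terminal]
16. n9.tag = true  [C.fin > 25]
17. n12.sig = true  [terminal]
18. n4.idx = "ppu"  ["p" ++ A.val]
19. n4.val = "pur"  [A.val ++ "r"]
20. n2.val = "ppupur"  [S.idx ++ S.val]
21. n0.idx = "qu"  ["qu"]
22. n0.val = "rz"  ["rz"]

true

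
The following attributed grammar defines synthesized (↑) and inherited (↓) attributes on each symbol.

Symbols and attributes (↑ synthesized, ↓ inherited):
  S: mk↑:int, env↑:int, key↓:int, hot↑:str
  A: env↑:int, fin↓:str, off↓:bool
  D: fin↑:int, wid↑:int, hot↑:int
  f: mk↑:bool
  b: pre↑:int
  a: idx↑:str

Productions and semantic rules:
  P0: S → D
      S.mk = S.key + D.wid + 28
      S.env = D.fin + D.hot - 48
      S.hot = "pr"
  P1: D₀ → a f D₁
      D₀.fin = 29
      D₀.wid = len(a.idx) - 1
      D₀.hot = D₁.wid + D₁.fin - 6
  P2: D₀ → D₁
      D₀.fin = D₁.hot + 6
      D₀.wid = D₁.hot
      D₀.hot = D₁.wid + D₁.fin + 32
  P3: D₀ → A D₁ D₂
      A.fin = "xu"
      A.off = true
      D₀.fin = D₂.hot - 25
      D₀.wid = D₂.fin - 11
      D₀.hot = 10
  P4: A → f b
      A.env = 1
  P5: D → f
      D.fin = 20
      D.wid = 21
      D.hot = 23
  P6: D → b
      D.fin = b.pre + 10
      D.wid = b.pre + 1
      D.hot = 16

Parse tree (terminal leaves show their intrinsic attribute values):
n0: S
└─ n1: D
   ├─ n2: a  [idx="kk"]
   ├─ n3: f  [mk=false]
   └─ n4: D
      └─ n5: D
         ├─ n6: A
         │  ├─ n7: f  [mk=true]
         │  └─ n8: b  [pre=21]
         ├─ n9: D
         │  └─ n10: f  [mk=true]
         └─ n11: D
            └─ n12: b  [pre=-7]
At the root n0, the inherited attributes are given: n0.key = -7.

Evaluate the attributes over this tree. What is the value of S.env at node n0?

1. n0.key = -7  [given at root]
2. n2.idx = "kk"  [terminal]
3. n3.mk = false  [terminal]
4. n6.fin = "xu"  ["xu"]
5. n6.off = true  [true]
6. n7.mk = true  [terminal]
7. n8.pre = 21  [terminal]
8. n6.env = 1  [1]
9. n10.mk = true  [terminal]
10. n9.fin = 20  [20]
11. n9.wid = 21  [21]
12. n9.hot = 23  [23]
13. n12.pre = -7  [terminal]
14. n11.fin = 3  [b.pre + 10]
15. n11.wid = -6  [b.pre + 1]
16. n11.hot = 16  [16]
17. n5.fin = -9  [D₂.hot - 25]
18. n5.wid = -8  [D₂.fin - 11]
19. n5.hot = 10  [10]
20. n4.fin = 16  [D₁.hot + 6]
21. n4.wid = 10  [D₁.hot]
22. n4.hot = 15  [D₁.wid + D₁.fin + 32]
23. n1.fin = 29  [29]
24. n1.wid = 1  [len(a.idx) - 1]
25. n1.hot = 20  [D₁.wid + D₁.fin - 6]
26. n0.mk = 22  [S.key + D.wid + 28]
27. n0.env = 1  [D.fin + D.hot - 48]
28. n0.hot = "pr"  ["pr"]

1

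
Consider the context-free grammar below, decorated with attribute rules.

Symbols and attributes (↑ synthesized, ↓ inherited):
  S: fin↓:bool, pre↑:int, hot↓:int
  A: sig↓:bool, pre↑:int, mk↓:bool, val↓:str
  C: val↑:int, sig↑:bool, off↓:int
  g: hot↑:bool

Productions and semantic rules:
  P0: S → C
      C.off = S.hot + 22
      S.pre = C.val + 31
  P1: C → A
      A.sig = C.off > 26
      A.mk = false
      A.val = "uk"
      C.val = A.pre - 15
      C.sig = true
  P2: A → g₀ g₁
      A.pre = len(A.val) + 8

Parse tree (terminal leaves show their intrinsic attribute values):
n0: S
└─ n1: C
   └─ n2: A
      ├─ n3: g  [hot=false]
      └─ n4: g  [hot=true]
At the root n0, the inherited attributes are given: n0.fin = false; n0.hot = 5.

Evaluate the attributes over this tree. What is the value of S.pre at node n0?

26

1. n0.fin = false  [given at root]
2. n0.hot = 5  [given at root]
3. n1.off = 27  [S.hot + 22]
4. n2.sig = true  [C.off > 26]
5. n2.mk = false  [false]
6. n2.val = "uk"  ["uk"]
7. n3.hot = false  [terminal]
8. n4.hot = true  [terminal]
9. n2.pre = 10  [len(A.val) + 8]
10. n1.val = -5  [A.pre - 15]
11. n1.sig = true  [true]
12. n0.pre = 26  [C.val + 31]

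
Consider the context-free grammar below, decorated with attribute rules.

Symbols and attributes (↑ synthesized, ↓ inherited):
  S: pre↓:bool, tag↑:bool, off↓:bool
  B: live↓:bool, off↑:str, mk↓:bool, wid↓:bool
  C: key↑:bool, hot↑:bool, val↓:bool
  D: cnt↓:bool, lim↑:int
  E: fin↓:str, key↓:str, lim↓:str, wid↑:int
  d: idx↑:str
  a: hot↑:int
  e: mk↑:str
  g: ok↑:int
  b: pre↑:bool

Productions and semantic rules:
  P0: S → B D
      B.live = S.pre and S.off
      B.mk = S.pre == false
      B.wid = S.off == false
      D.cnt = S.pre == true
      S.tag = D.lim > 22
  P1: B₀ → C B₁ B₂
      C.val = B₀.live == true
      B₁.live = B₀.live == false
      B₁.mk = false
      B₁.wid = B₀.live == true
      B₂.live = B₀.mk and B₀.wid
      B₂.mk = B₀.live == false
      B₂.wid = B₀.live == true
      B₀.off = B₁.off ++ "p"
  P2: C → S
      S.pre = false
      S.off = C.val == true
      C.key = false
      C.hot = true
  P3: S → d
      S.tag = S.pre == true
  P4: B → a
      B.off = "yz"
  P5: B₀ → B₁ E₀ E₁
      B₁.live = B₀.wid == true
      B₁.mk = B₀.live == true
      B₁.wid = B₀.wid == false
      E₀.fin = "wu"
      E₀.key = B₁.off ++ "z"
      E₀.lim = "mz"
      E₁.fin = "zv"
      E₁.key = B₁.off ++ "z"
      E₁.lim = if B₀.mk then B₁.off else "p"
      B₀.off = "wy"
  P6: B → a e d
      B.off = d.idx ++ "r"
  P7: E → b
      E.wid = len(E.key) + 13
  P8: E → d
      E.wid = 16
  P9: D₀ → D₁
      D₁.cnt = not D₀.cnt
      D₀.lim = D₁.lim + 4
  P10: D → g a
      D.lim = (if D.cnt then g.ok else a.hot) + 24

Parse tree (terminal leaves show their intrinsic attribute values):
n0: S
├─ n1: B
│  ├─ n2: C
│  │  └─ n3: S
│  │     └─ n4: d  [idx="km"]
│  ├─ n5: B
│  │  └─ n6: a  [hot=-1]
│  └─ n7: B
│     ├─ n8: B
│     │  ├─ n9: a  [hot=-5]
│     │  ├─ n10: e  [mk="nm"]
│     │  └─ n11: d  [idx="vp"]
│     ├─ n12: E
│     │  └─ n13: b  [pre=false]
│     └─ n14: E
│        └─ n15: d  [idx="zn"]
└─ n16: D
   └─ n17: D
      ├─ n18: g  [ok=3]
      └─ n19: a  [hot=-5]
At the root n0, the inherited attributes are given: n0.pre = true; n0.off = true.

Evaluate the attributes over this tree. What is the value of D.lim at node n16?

1. n0.pre = true  [given at root]
2. n0.off = true  [given at root]
3. n1.live = true  [S.pre and S.off]
4. n1.mk = false  [S.pre == false]
5. n1.wid = false  [S.off == false]
6. n2.val = true  [B₀.live == true]
7. n3.pre = false  [false]
8. n3.off = true  [C.val == true]
9. n4.idx = "km"  [terminal]
10. n3.tag = false  [S.pre == true]
11. n2.key = false  [false]
12. n2.hot = true  [true]
13. n5.live = false  [B₀.live == false]
14. n5.mk = false  [false]
15. n5.wid = true  [B₀.live == true]
16. n6.hot = -1  [terminal]
17. n5.off = "yz"  ["yz"]
18. n7.live = false  [B₀.mk and B₀.wid]
19. n7.mk = false  [B₀.live == false]
20. n7.wid = true  [B₀.live == true]
21. n8.live = true  [B₀.wid == true]
22. n8.mk = false  [B₀.live == true]
23. n8.wid = false  [B₀.wid == false]
24. n9.hot = -5  [terminal]
25. n10.mk = "nm"  [terminal]
26. n11.idx = "vp"  [terminal]
27. n8.off = "vpr"  [d.idx ++ "r"]
28. n12.fin = "wu"  ["wu"]
29. n12.key = "vprz"  [B₁.off ++ "z"]
30. n12.lim = "mz"  ["mz"]
31. n13.pre = false  [terminal]
32. n12.wid = 17  [len(E.key) + 13]
33. n14.fin = "zv"  ["zv"]
34. n14.key = "vprz"  [B₁.off ++ "z"]
35. n14.lim = "p"  [if B₀.mk then B₁.off else "p"]
36. n15.idx = "zn"  [terminal]
37. n14.wid = 16  [16]
38. n7.off = "wy"  ["wy"]
39. n1.off = "yzp"  [B₁.off ++ "p"]
40. n16.cnt = true  [S.pre == true]
41. n17.cnt = false  [not D₀.cnt]
42. n18.ok = 3  [terminal]
43. n19.hot = -5  [terminal]
44. n17.lim = 19  [(if D.cnt then g.ok else a.hot) + 24]
45. n16.lim = 23  [D₁.lim + 4]
46. n0.tag = true  [D.lim > 22]

23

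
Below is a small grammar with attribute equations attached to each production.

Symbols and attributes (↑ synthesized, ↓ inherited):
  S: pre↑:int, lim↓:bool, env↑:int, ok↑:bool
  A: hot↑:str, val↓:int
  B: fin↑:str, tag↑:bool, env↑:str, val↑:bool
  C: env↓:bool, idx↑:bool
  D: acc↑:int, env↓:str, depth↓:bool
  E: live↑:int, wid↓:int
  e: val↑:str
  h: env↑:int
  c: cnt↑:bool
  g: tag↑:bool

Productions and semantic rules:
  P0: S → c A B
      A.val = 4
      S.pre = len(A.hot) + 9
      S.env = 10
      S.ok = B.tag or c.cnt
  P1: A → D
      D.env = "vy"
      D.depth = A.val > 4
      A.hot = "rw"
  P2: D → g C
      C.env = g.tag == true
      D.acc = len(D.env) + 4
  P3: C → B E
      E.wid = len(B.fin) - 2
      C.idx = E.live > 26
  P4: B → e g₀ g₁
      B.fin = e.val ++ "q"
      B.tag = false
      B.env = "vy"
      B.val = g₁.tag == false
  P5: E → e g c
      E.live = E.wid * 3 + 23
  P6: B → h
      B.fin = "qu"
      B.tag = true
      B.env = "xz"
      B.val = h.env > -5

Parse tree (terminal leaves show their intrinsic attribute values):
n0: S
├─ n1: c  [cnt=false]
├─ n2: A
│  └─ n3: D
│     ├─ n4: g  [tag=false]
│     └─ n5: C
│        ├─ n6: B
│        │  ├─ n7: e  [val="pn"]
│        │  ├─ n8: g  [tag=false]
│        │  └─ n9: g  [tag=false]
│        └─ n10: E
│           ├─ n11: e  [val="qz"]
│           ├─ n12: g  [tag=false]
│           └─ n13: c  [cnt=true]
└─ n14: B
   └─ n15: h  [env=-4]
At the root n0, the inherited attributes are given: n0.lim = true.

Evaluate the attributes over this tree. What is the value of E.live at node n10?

1. n0.lim = true  [given at root]
2. n1.cnt = false  [terminal]
3. n2.val = 4  [4]
4. n3.env = "vy"  ["vy"]
5. n3.depth = false  [A.val > 4]
6. n4.tag = false  [terminal]
7. n5.env = false  [g.tag == true]
8. n7.val = "pn"  [terminal]
9. n8.tag = false  [terminal]
10. n9.tag = false  [terminal]
11. n6.fin = "pnq"  [e.val ++ "q"]
12. n6.tag = false  [false]
13. n6.env = "vy"  ["vy"]
14. n6.val = true  [g₁.tag == false]
15. n10.wid = 1  [len(B.fin) - 2]
16. n11.val = "qz"  [terminal]
17. n12.tag = false  [terminal]
18. n13.cnt = true  [terminal]
19. n10.live = 26  [E.wid * 3 + 23]
20. n5.idx = false  [E.live > 26]
21. n3.acc = 6  [len(D.env) + 4]
22. n2.hot = "rw"  ["rw"]
23. n15.env = -4  [terminal]
24. n14.fin = "qu"  ["qu"]
25. n14.tag = true  [true]
26. n14.env = "xz"  ["xz"]
27. n14.val = true  [h.env > -5]
28. n0.pre = 11  [len(A.hot) + 9]
29. n0.env = 10  [10]
30. n0.ok = true  [B.tag or c.cnt]

26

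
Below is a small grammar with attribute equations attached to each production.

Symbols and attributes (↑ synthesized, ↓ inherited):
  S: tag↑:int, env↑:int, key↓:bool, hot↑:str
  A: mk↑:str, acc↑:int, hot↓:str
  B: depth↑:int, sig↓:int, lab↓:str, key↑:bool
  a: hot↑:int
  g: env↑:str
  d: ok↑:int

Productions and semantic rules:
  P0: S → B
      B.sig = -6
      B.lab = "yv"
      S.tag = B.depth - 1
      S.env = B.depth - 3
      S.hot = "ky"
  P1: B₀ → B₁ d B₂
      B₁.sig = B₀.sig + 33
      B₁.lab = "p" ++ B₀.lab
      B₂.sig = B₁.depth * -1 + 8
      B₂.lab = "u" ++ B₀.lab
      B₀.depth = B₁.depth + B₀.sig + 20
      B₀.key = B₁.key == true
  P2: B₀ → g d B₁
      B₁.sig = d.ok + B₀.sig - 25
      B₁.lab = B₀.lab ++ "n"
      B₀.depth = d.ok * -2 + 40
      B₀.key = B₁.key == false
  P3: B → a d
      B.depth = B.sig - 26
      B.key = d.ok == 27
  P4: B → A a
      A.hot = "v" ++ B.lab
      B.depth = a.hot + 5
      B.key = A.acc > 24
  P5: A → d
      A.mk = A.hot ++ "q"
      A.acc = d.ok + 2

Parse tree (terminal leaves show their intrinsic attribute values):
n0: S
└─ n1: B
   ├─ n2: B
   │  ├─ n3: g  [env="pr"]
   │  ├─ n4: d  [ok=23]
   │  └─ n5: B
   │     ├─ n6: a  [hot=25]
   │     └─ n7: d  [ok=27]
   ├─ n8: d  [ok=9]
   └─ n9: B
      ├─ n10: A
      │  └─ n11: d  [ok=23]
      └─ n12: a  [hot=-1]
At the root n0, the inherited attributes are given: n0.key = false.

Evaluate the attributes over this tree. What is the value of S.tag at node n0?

7

1. n0.key = false  [given at root]
2. n1.sig = -6  [-6]
3. n1.lab = "yv"  ["yv"]
4. n2.sig = 27  [B₀.sig + 33]
5. n2.lab = "pyv"  ["p" ++ B₀.lab]
6. n3.env = "pr"  [terminal]
7. n4.ok = 23  [terminal]
8. n5.sig = 25  [d.ok + B₀.sig - 25]
9. n5.lab = "pyvn"  [B₀.lab ++ "n"]
10. n6.hot = 25  [terminal]
11. n7.ok = 27  [terminal]
12. n5.depth = -1  [B.sig - 26]
13. n5.key = true  [d.ok == 27]
14. n2.depth = -6  [d.ok * -2 + 40]
15. n2.key = false  [B₁.key == false]
16. n8.ok = 9  [terminal]
17. n9.sig = 14  [B₁.depth * -1 + 8]
18. n9.lab = "uyv"  ["u" ++ B₀.lab]
19. n10.hot = "vuyv"  ["v" ++ B.lab]
20. n11.ok = 23  [terminal]
21. n10.mk = "vuyvq"  [A.hot ++ "q"]
22. n10.acc = 25  [d.ok + 2]
23. n12.hot = -1  [terminal]
24. n9.depth = 4  [a.hot + 5]
25. n9.key = true  [A.acc > 24]
26. n1.depth = 8  [B₁.depth + B₀.sig + 20]
27. n1.key = false  [B₁.key == true]
28. n0.tag = 7  [B.depth - 1]
29. n0.env = 5  [B.depth - 3]
30. n0.hot = "ky"  ["ky"]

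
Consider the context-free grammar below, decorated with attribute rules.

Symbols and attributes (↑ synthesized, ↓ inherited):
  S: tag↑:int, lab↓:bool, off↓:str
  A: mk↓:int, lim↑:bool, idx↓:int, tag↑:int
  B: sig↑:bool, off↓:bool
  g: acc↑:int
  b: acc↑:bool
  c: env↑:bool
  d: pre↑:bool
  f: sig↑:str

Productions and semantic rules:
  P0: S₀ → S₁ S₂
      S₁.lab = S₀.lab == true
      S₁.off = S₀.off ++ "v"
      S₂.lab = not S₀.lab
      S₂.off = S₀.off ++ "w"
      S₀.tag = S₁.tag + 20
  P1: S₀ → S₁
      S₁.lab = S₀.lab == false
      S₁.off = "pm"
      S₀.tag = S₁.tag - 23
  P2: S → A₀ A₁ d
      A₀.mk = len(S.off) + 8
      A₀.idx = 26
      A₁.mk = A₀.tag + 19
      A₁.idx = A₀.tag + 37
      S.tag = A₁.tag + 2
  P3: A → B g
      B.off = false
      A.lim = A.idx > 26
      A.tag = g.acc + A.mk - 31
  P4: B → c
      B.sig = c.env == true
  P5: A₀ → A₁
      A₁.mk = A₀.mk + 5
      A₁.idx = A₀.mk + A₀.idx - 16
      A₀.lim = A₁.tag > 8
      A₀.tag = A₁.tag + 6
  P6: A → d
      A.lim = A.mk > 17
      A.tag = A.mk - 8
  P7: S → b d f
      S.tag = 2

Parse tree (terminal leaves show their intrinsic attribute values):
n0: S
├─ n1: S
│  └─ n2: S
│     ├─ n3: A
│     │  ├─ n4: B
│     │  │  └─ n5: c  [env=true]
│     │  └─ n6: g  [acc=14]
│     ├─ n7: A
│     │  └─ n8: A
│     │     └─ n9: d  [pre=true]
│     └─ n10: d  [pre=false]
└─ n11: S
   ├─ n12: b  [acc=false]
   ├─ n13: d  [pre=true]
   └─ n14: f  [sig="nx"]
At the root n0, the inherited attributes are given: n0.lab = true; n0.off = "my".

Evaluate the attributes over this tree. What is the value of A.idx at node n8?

26

1. n0.lab = true  [given at root]
2. n0.off = "my"  [given at root]
3. n1.lab = true  [S₀.lab == true]
4. n1.off = "myv"  [S₀.off ++ "v"]
5. n2.lab = false  [S₀.lab == false]
6. n2.off = "pm"  ["pm"]
7. n3.mk = 10  [len(S.off) + 8]
8. n3.idx = 26  [26]
9. n4.off = false  [false]
10. n5.env = true  [terminal]
11. n4.sig = true  [c.env == true]
12. n6.acc = 14  [terminal]
13. n3.lim = false  [A.idx > 26]
14. n3.tag = -7  [g.acc + A.mk - 31]
15. n7.mk = 12  [A₀.tag + 19]
16. n7.idx = 30  [A₀.tag + 37]
17. n8.mk = 17  [A₀.mk + 5]
18. n8.idx = 26  [A₀.mk + A₀.idx - 16]
19. n9.pre = true  [terminal]
20. n8.lim = false  [A.mk > 17]
21. n8.tag = 9  [A.mk - 8]
22. n7.lim = true  [A₁.tag > 8]
23. n7.tag = 15  [A₁.tag + 6]
24. n10.pre = false  [terminal]
25. n2.tag = 17  [A₁.tag + 2]
26. n1.tag = -6  [S₁.tag - 23]
27. n11.lab = false  [not S₀.lab]
28. n11.off = "myw"  [S₀.off ++ "w"]
29. n12.acc = false  [terminal]
30. n13.pre = true  [terminal]
31. n14.sig = "nx"  [terminal]
32. n11.tag = 2  [2]
33. n0.tag = 14  [S₁.tag + 20]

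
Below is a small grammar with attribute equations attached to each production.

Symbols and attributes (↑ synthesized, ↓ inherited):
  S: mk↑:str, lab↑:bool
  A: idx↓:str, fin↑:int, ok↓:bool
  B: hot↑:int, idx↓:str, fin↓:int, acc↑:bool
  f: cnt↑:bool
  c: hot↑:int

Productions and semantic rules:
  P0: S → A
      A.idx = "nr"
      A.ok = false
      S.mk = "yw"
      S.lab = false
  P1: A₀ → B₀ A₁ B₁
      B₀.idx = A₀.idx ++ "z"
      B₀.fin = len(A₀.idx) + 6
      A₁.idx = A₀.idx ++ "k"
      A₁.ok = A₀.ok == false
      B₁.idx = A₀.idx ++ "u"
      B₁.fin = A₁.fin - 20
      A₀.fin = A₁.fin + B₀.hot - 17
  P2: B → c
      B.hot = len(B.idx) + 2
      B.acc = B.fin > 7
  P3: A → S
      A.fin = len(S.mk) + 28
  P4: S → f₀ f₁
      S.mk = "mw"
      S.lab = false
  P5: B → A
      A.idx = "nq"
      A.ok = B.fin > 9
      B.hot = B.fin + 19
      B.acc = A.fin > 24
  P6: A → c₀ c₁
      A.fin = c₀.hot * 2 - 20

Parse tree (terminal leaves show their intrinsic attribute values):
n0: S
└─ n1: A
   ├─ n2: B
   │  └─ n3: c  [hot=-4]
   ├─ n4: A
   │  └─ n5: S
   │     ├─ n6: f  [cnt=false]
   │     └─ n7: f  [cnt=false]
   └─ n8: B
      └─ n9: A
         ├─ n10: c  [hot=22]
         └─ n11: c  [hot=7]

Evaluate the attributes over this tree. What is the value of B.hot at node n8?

1. n1.idx = "nr"  ["nr"]
2. n1.ok = false  [false]
3. n2.idx = "nrz"  [A₀.idx ++ "z"]
4. n2.fin = 8  [len(A₀.idx) + 6]
5. n3.hot = -4  [terminal]
6. n2.hot = 5  [len(B.idx) + 2]
7. n2.acc = true  [B.fin > 7]
8. n4.idx = "nrk"  [A₀.idx ++ "k"]
9. n4.ok = true  [A₀.ok == false]
10. n6.cnt = false  [terminal]
11. n7.cnt = false  [terminal]
12. n5.mk = "mw"  ["mw"]
13. n5.lab = false  [false]
14. n4.fin = 30  [len(S.mk) + 28]
15. n8.idx = "nru"  [A₀.idx ++ "u"]
16. n8.fin = 10  [A₁.fin - 20]
17. n9.idx = "nq"  ["nq"]
18. n9.ok = true  [B.fin > 9]
19. n10.hot = 22  [terminal]
20. n11.hot = 7  [terminal]
21. n9.fin = 24  [c₀.hot * 2 - 20]
22. n8.hot = 29  [B.fin + 19]
23. n8.acc = false  [A.fin > 24]
24. n1.fin = 18  [A₁.fin + B₀.hot - 17]
25. n0.mk = "yw"  ["yw"]
26. n0.lab = false  [false]

29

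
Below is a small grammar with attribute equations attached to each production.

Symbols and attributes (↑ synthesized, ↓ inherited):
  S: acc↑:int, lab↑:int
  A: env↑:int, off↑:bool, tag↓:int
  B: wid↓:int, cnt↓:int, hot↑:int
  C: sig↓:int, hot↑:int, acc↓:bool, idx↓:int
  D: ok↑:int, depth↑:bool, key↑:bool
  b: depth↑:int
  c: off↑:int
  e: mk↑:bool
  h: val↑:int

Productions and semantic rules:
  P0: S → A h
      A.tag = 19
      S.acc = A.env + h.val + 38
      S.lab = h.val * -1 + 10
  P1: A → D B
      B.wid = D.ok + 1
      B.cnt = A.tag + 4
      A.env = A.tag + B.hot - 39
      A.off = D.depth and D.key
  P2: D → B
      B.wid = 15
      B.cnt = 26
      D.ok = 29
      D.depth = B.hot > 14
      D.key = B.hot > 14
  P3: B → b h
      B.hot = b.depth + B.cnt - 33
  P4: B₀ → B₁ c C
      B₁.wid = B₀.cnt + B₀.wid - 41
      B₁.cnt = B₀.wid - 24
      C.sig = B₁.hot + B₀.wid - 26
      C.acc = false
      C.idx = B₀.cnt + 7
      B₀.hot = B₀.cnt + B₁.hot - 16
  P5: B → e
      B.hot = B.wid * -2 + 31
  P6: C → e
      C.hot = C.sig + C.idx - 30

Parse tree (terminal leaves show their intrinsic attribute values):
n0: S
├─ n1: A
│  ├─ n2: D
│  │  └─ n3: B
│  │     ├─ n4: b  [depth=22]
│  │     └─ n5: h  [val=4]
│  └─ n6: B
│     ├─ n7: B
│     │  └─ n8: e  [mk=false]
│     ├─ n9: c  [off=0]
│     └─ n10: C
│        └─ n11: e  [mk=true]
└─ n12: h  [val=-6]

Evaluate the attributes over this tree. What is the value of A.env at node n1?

1. n1.tag = 19  [19]
2. n3.wid = 15  [15]
3. n3.cnt = 26  [26]
4. n4.depth = 22  [terminal]
5. n5.val = 4  [terminal]
6. n3.hot = 15  [b.depth + B.cnt - 33]
7. n2.ok = 29  [29]
8. n2.depth = true  [B.hot > 14]
9. n2.key = true  [B.hot > 14]
10. n6.wid = 30  [D.ok + 1]
11. n6.cnt = 23  [A.tag + 4]
12. n7.wid = 12  [B₀.cnt + B₀.wid - 41]
13. n7.cnt = 6  [B₀.wid - 24]
14. n8.mk = false  [terminal]
15. n7.hot = 7  [B.wid * -2 + 31]
16. n9.off = 0  [terminal]
17. n10.sig = 11  [B₁.hot + B₀.wid - 26]
18. n10.acc = false  [false]
19. n10.idx = 30  [B₀.cnt + 7]
20. n11.mk = true  [terminal]
21. n10.hot = 11  [C.sig + C.idx - 30]
22. n6.hot = 14  [B₀.cnt + B₁.hot - 16]
23. n1.env = -6  [A.tag + B.hot - 39]
24. n1.off = true  [D.depth and D.key]
25. n12.val = -6  [terminal]
26. n0.acc = 26  [A.env + h.val + 38]
27. n0.lab = 16  [h.val * -1 + 10]

-6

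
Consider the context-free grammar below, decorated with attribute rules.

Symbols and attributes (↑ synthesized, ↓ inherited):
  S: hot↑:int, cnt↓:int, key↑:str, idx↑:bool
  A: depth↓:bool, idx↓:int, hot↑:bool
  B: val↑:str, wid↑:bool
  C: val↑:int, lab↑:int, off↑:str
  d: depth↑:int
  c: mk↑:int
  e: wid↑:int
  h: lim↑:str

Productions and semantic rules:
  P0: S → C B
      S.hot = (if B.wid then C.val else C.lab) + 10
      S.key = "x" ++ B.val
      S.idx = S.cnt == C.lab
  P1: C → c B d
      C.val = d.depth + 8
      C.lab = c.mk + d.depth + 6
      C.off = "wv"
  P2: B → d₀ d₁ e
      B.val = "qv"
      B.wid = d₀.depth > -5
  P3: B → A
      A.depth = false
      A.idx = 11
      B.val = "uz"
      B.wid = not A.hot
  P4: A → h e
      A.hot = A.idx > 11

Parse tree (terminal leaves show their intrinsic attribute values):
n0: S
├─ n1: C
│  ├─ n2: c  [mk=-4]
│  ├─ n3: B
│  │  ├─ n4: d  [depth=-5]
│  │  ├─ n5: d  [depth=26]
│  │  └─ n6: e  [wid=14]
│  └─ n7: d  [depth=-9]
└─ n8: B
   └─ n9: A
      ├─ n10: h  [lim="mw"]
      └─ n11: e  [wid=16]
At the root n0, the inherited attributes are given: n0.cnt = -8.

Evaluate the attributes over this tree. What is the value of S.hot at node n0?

1. n0.cnt = -8  [given at root]
2. n2.mk = -4  [terminal]
3. n4.depth = -5  [terminal]
4. n5.depth = 26  [terminal]
5. n6.wid = 14  [terminal]
6. n3.val = "qv"  ["qv"]
7. n3.wid = false  [d₀.depth > -5]
8. n7.depth = -9  [terminal]
9. n1.val = -1  [d.depth + 8]
10. n1.lab = -7  [c.mk + d.depth + 6]
11. n1.off = "wv"  ["wv"]
12. n9.depth = false  [false]
13. n9.idx = 11  [11]
14. n10.lim = "mw"  [terminal]
15. n11.wid = 16  [terminal]
16. n9.hot = false  [A.idx > 11]
17. n8.val = "uz"  ["uz"]
18. n8.wid = true  [not A.hot]
19. n0.hot = 9  [(if B.wid then C.val else C.lab) + 10]
20. n0.key = "xuz"  ["x" ++ B.val]
21. n0.idx = false  [S.cnt == C.lab]

9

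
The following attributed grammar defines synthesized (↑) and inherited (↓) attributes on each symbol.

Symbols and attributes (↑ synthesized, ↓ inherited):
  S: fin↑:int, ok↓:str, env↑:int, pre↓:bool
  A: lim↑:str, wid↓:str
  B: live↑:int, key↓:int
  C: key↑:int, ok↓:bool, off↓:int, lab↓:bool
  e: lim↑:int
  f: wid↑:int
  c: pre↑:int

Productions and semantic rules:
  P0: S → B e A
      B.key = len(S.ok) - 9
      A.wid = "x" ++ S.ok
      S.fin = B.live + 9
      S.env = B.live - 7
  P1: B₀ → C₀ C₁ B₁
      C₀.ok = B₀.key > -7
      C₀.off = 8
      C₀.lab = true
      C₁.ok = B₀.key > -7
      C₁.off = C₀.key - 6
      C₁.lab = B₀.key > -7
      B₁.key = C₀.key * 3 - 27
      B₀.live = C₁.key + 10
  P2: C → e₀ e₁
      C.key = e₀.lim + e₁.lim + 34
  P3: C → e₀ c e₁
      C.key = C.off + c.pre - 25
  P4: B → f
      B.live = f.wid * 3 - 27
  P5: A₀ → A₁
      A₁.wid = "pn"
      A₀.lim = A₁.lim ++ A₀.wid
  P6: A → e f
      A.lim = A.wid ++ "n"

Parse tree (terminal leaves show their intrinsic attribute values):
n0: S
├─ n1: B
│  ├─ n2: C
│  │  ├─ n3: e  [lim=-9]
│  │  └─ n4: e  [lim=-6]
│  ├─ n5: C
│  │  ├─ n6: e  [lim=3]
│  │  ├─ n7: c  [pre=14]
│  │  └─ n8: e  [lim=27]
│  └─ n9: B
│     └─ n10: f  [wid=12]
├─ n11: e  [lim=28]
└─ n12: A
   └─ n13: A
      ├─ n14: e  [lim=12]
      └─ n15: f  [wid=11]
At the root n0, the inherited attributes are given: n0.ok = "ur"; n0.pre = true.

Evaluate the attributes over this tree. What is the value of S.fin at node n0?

21

1. n0.ok = "ur"  [given at root]
2. n0.pre = true  [given at root]
3. n1.key = -7  [len(S.ok) - 9]
4. n2.ok = false  [B₀.key > -7]
5. n2.off = 8  [8]
6. n2.lab = true  [true]
7. n3.lim = -9  [terminal]
8. n4.lim = -6  [terminal]
9. n2.key = 19  [e₀.lim + e₁.lim + 34]
10. n5.ok = false  [B₀.key > -7]
11. n5.off = 13  [C₀.key - 6]
12. n5.lab = false  [B₀.key > -7]
13. n6.lim = 3  [terminal]
14. n7.pre = 14  [terminal]
15. n8.lim = 27  [terminal]
16. n5.key = 2  [C.off + c.pre - 25]
17. n9.key = 30  [C₀.key * 3 - 27]
18. n10.wid = 12  [terminal]
19. n9.live = 9  [f.wid * 3 - 27]
20. n1.live = 12  [C₁.key + 10]
21. n11.lim = 28  [terminal]
22. n12.wid = "xur"  ["x" ++ S.ok]
23. n13.wid = "pn"  ["pn"]
24. n14.lim = 12  [terminal]
25. n15.wid = 11  [terminal]
26. n13.lim = "pnn"  [A.wid ++ "n"]
27. n12.lim = "pnnxur"  [A₁.lim ++ A₀.wid]
28. n0.fin = 21  [B.live + 9]
29. n0.env = 5  [B.live - 7]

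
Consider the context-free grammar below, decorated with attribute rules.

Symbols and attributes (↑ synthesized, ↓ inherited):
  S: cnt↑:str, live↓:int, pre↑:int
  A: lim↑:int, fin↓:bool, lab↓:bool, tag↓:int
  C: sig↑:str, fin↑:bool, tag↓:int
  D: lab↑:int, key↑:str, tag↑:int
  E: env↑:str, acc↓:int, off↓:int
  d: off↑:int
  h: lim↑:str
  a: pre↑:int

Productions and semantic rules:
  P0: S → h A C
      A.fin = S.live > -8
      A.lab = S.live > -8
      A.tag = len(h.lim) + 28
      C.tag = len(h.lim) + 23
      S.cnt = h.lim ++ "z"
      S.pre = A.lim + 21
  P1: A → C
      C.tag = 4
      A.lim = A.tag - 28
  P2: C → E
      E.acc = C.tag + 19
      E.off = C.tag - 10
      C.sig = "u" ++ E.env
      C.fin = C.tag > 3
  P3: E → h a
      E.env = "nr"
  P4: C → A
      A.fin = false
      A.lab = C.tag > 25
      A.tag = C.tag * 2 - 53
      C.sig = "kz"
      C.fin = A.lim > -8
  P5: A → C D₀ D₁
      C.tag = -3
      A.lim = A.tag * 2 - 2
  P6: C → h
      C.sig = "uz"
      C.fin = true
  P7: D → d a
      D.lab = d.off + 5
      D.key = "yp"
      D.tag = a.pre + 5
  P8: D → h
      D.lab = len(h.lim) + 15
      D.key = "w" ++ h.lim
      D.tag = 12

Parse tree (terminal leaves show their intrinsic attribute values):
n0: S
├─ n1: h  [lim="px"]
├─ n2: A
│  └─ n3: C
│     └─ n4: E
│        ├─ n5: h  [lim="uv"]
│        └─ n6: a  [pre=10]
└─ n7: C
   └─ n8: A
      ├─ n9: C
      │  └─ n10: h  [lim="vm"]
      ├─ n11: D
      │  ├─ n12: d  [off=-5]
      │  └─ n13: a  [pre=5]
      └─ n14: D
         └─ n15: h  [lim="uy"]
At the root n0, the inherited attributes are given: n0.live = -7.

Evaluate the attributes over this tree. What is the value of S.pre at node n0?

1. n0.live = -7  [given at root]
2. n1.lim = "px"  [terminal]
3. n2.fin = true  [S.live > -8]
4. n2.lab = true  [S.live > -8]
5. n2.tag = 30  [len(h.lim) + 28]
6. n3.tag = 4  [4]
7. n4.acc = 23  [C.tag + 19]
8. n4.off = -6  [C.tag - 10]
9. n5.lim = "uv"  [terminal]
10. n6.pre = 10  [terminal]
11. n4.env = "nr"  ["nr"]
12. n3.sig = "unr"  ["u" ++ E.env]
13. n3.fin = true  [C.tag > 3]
14. n2.lim = 2  [A.tag - 28]
15. n7.tag = 25  [len(h.lim) + 23]
16. n8.fin = false  [false]
17. n8.lab = false  [C.tag > 25]
18. n8.tag = -3  [C.tag * 2 - 53]
19. n9.tag = -3  [-3]
20. n10.lim = "vm"  [terminal]
21. n9.sig = "uz"  ["uz"]
22. n9.fin = true  [true]
23. n12.off = -5  [terminal]
24. n13.pre = 5  [terminal]
25. n11.lab = 0  [d.off + 5]
26. n11.key = "yp"  ["yp"]
27. n11.tag = 10  [a.pre + 5]
28. n15.lim = "uy"  [terminal]
29. n14.lab = 17  [len(h.lim) + 15]
30. n14.key = "wuy"  ["w" ++ h.lim]
31. n14.tag = 12  [12]
32. n8.lim = -8  [A.tag * 2 - 2]
33. n7.sig = "kz"  ["kz"]
34. n7.fin = false  [A.lim > -8]
35. n0.cnt = "pxz"  [h.lim ++ "z"]
36. n0.pre = 23  [A.lim + 21]

23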